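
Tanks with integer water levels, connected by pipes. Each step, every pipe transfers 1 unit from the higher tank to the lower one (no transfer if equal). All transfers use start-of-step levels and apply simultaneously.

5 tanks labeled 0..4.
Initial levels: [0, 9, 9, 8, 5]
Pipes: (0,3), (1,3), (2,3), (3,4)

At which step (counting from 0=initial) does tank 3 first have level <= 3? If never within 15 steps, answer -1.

Step 1: flows [3->0,1->3,2->3,3->4] -> levels [1 8 8 8 6]
Step 2: flows [3->0,1=3,2=3,3->4] -> levels [2 8 8 6 7]
Step 3: flows [3->0,1->3,2->3,4->3] -> levels [3 7 7 8 6]
Step 4: flows [3->0,3->1,3->2,3->4] -> levels [4 8 8 4 7]
Step 5: flows [0=3,1->3,2->3,4->3] -> levels [4 7 7 7 6]
Step 6: flows [3->0,1=3,2=3,3->4] -> levels [5 7 7 5 7]
Step 7: flows [0=3,1->3,2->3,4->3] -> levels [5 6 6 8 6]
Step 8: flows [3->0,3->1,3->2,3->4] -> levels [6 7 7 4 7]
Step 9: flows [0->3,1->3,2->3,4->3] -> levels [5 6 6 8 6]
  -> period-2 cycle (repeats step 7); tank 3 never drops to <=3
Tank 3 never reaches <=3 within 15 steps

Answer: -1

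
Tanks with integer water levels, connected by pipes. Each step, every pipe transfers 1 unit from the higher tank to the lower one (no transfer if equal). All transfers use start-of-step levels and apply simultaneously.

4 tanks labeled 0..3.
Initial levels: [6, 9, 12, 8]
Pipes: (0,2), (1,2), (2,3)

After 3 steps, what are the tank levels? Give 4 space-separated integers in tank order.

Step 1: flows [2->0,2->1,2->3] -> levels [7 10 9 9]
Step 2: flows [2->0,1->2,2=3] -> levels [8 9 9 9]
Step 3: flows [2->0,1=2,2=3] -> levels [9 9 8 9]

Answer: 9 9 8 9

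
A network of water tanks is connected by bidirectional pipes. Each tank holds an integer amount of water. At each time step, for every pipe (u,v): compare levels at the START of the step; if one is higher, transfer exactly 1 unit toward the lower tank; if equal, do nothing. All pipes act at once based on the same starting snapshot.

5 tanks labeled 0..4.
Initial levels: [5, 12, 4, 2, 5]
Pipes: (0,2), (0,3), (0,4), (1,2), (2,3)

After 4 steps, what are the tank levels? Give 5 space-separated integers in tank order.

Answer: 6 8 5 5 4

Derivation:
Step 1: flows [0->2,0->3,0=4,1->2,2->3] -> levels [3 11 5 4 5]
Step 2: flows [2->0,3->0,4->0,1->2,2->3] -> levels [6 10 4 4 4]
Step 3: flows [0->2,0->3,0->4,1->2,2=3] -> levels [3 9 6 5 5]
Step 4: flows [2->0,3->0,4->0,1->2,2->3] -> levels [6 8 5 5 4]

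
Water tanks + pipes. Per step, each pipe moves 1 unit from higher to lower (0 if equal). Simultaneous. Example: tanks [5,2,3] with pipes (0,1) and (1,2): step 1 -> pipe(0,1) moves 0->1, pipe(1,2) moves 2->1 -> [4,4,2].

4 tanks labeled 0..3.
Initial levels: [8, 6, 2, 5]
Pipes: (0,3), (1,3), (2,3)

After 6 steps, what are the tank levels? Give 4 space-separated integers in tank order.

Step 1: flows [0->3,1->3,3->2] -> levels [7 5 3 6]
Step 2: flows [0->3,3->1,3->2] -> levels [6 6 4 5]
Step 3: flows [0->3,1->3,3->2] -> levels [5 5 5 6]
Step 4: flows [3->0,3->1,3->2] -> levels [6 6 6 3]
Step 5: flows [0->3,1->3,2->3] -> levels [5 5 5 6]
  -> period-2 cycle: step 5 state = step 3 state
  -> state at step 6: (6-3) mod 2 = 1, same as step 4 -> [6 6 6 3]

Answer: 6 6 6 3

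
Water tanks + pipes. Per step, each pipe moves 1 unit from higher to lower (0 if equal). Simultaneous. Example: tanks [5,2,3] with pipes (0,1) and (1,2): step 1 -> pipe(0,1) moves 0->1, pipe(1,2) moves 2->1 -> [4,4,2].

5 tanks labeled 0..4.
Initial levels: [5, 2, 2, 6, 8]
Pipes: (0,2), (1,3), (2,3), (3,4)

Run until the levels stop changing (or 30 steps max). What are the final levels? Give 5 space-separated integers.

Answer: 4 5 5 3 6

Derivation:
Step 1: flows [0->2,3->1,3->2,4->3] -> levels [4 3 4 5 7]
Step 2: flows [0=2,3->1,3->2,4->3] -> levels [4 4 5 4 6]
Step 3: flows [2->0,1=3,2->3,4->3] -> levels [5 4 3 6 5]
Step 4: flows [0->2,3->1,3->2,3->4] -> levels [4 5 5 3 6]
Step 5: flows [2->0,1->3,2->3,4->3] -> levels [5 4 3 6 5]
  -> period-2 cycle: step 5 state = step 3 state; never stabilizes
  -> state at step 30: (30-3) mod 2 = 1, same as step 4 -> [4 5 5 3 6]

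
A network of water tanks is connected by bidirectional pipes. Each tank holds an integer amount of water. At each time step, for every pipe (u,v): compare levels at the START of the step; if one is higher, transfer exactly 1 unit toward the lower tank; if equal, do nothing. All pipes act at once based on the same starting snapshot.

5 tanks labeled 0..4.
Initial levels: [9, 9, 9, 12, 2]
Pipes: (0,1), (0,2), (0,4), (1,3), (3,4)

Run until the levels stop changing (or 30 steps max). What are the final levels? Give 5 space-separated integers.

Answer: 10 7 8 9 7

Derivation:
Step 1: flows [0=1,0=2,0->4,3->1,3->4] -> levels [8 10 9 10 4]
Step 2: flows [1->0,2->0,0->4,1=3,3->4] -> levels [9 9 8 9 6]
Step 3: flows [0=1,0->2,0->4,1=3,3->4] -> levels [7 9 9 8 8]
Step 4: flows [1->0,2->0,4->0,1->3,3=4] -> levels [10 7 8 9 7]
Step 5: flows [0->1,0->2,0->4,3->1,3->4] -> levels [7 9 9 7 9]
Step 6: flows [1->0,2->0,4->0,1->3,4->3] -> levels [10 7 8 9 7]
  -> period-2 cycle: step 6 state = step 4 state; never stabilizes
  -> state at step 30: (30-4) mod 2 = 0, same as step 4 -> [10 7 8 9 7]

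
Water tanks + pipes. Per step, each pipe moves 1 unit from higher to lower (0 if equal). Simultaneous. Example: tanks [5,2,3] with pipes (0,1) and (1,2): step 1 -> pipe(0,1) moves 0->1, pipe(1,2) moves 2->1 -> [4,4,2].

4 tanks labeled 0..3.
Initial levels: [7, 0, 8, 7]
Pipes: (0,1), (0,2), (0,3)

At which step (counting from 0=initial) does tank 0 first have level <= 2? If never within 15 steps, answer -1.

Step 1: flows [0->1,2->0,0=3] -> levels [7 1 7 7]
Step 2: flows [0->1,0=2,0=3] -> levels [6 2 7 7]
Step 3: flows [0->1,2->0,3->0] -> levels [7 3 6 6]
Step 4: flows [0->1,0->2,0->3] -> levels [4 4 7 7]
Step 5: flows [0=1,2->0,3->0] -> levels [6 4 6 6]
Step 6: flows [0->1,0=2,0=3] -> levels [5 5 6 6]
Step 7: flows [0=1,2->0,3->0] -> levels [7 5 5 5]
Step 8: flows [0->1,0->2,0->3] -> levels [4 6 6 6]
Step 9: flows [1->0,2->0,3->0] -> levels [7 5 5 5]
  -> period-2 cycle (repeats step 7); tank 0 never drops to <=2
Tank 0 never reaches <=2 within 15 steps

Answer: -1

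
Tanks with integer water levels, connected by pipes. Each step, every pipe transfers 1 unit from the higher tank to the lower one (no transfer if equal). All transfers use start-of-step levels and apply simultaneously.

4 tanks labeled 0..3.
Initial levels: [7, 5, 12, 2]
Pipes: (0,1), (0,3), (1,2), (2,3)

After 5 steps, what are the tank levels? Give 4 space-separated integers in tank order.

Step 1: flows [0->1,0->3,2->1,2->3] -> levels [5 7 10 4]
Step 2: flows [1->0,0->3,2->1,2->3] -> levels [5 7 8 6]
Step 3: flows [1->0,3->0,2->1,2->3] -> levels [7 7 6 6]
Step 4: flows [0=1,0->3,1->2,2=3] -> levels [6 6 7 7]
Step 5: flows [0=1,3->0,2->1,2=3] -> levels [7 7 6 6]

Answer: 7 7 6 6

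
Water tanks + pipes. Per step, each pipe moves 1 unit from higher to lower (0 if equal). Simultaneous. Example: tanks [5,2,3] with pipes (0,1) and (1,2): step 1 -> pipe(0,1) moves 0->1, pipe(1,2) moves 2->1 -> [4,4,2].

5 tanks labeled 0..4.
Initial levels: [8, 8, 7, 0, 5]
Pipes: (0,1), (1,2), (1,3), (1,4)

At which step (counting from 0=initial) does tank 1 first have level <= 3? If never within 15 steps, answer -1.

Step 1: flows [0=1,1->2,1->3,1->4] -> levels [8 5 8 1 6]
Step 2: flows [0->1,2->1,1->3,4->1] -> levels [7 7 7 2 5]
Step 3: flows [0=1,1=2,1->3,1->4] -> levels [7 5 7 3 6]
Step 4: flows [0->1,2->1,1->3,4->1] -> levels [6 7 6 4 5]
Step 5: flows [1->0,1->2,1->3,1->4] -> levels [7 3 7 5 6]
Tank 1 first reaches <=3 at step 5

Answer: 5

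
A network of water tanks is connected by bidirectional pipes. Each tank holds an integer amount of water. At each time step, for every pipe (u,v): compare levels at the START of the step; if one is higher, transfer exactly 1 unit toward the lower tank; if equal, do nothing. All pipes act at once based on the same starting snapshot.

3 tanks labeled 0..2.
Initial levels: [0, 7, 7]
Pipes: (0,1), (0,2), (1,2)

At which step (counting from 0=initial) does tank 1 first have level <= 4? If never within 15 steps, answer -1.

Answer: 3

Derivation:
Step 1: flows [1->0,2->0,1=2] -> levels [2 6 6]
Step 2: flows [1->0,2->0,1=2] -> levels [4 5 5]
Step 3: flows [1->0,2->0,1=2] -> levels [6 4 4]
Tank 1 first reaches <=4 at step 3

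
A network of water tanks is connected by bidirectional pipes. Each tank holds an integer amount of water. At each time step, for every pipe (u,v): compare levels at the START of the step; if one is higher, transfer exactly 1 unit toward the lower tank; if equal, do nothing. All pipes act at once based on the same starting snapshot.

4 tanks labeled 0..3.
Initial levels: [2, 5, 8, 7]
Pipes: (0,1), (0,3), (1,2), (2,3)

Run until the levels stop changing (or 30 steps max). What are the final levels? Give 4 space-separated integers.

Step 1: flows [1->0,3->0,2->1,2->3] -> levels [4 5 6 7]
Step 2: flows [1->0,3->0,2->1,3->2] -> levels [6 5 6 5]
Step 3: flows [0->1,0->3,2->1,2->3] -> levels [4 7 4 7]
Step 4: flows [1->0,3->0,1->2,3->2] -> levels [6 5 6 5]
  -> period-2 cycle: step 4 state = step 2 state; never stabilizes
  -> state at step 30: (30-2) mod 2 = 0, same as step 2 -> [6 5 6 5]

Answer: 6 5 6 5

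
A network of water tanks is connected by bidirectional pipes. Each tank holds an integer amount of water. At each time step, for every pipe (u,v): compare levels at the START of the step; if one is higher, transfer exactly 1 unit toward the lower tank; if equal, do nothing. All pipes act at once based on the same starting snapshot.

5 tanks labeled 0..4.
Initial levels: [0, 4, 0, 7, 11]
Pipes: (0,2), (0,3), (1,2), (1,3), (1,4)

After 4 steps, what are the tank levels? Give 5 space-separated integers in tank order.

Step 1: flows [0=2,3->0,1->2,3->1,4->1] -> levels [1 5 1 5 10]
Step 2: flows [0=2,3->0,1->2,1=3,4->1] -> levels [2 5 2 4 9]
Step 3: flows [0=2,3->0,1->2,1->3,4->1] -> levels [3 4 3 4 8]
Step 4: flows [0=2,3->0,1->2,1=3,4->1] -> levels [4 4 4 3 7]

Answer: 4 4 4 3 7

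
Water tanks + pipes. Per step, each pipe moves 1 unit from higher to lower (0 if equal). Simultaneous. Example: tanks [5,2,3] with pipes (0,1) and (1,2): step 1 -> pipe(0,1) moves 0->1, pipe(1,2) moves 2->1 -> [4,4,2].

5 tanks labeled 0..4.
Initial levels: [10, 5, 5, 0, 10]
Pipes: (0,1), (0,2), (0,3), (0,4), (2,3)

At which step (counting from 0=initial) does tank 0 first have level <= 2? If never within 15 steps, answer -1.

Answer: -1

Derivation:
Step 1: flows [0->1,0->2,0->3,0=4,2->3] -> levels [7 6 5 2 10]
Step 2: flows [0->1,0->2,0->3,4->0,2->3] -> levels [5 7 5 4 9]
Step 3: flows [1->0,0=2,0->3,4->0,2->3] -> levels [6 6 4 6 8]
Step 4: flows [0=1,0->2,0=3,4->0,3->2] -> levels [6 6 6 5 7]
Step 5: flows [0=1,0=2,0->3,4->0,2->3] -> levels [6 6 5 7 6]
Step 6: flows [0=1,0->2,3->0,0=4,3->2] -> levels [6 6 7 5 6]
Step 7: flows [0=1,2->0,0->3,0=4,2->3] -> levels [6 6 5 7 6]
  -> period-2 cycle (repeats step 5); tank 0 never drops to <=2
Tank 0 never reaches <=2 within 15 steps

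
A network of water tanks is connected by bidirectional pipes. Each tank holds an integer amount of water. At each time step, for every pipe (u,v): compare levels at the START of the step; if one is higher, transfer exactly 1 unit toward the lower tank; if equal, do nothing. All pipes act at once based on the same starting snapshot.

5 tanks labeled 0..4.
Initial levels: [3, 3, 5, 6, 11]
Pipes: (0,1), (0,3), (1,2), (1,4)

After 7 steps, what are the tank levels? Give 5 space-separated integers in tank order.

Answer: 4 8 5 6 5

Derivation:
Step 1: flows [0=1,3->0,2->1,4->1] -> levels [4 5 4 5 10]
Step 2: flows [1->0,3->0,1->2,4->1] -> levels [6 4 5 4 9]
Step 3: flows [0->1,0->3,2->1,4->1] -> levels [4 7 4 5 8]
Step 4: flows [1->0,3->0,1->2,4->1] -> levels [6 6 5 4 7]
Step 5: flows [0=1,0->3,1->2,4->1] -> levels [5 6 6 5 6]
Step 6: flows [1->0,0=3,1=2,1=4] -> levels [6 5 6 5 6]
Step 7: flows [0->1,0->3,2->1,4->1] -> levels [4 8 5 6 5]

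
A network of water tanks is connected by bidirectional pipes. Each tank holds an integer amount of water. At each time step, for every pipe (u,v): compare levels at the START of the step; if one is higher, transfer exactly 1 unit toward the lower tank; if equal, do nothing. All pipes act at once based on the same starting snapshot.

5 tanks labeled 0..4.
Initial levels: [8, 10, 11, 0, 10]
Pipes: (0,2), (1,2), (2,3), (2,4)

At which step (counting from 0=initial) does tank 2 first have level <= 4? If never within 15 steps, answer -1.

Step 1: flows [2->0,2->1,2->3,2->4] -> levels [9 11 7 1 11]
Step 2: flows [0->2,1->2,2->3,4->2] -> levels [8 10 9 2 10]
Step 3: flows [2->0,1->2,2->3,4->2] -> levels [9 9 9 3 9]
Step 4: flows [0=2,1=2,2->3,2=4] -> levels [9 9 8 4 9]
Step 5: flows [0->2,1->2,2->3,4->2] -> levels [8 8 10 5 8]
Step 6: flows [2->0,2->1,2->3,2->4] -> levels [9 9 6 6 9]
Step 7: flows [0->2,1->2,2=3,4->2] -> levels [8 8 9 6 8]
Step 8: flows [2->0,2->1,2->3,2->4] -> levels [9 9 5 7 9]
Step 9: flows [0->2,1->2,3->2,4->2] -> levels [8 8 9 6 8]
  -> period-2 cycle (repeats step 7); tank 2 never drops to <=4
Tank 2 never reaches <=4 within 15 steps

Answer: -1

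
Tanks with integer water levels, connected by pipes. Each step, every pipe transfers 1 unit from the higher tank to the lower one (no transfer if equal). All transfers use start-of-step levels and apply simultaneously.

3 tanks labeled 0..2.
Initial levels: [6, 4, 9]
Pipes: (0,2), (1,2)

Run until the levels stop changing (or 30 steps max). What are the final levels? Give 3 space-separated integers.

Answer: 7 7 5

Derivation:
Step 1: flows [2->0,2->1] -> levels [7 5 7]
Step 2: flows [0=2,2->1] -> levels [7 6 6]
Step 3: flows [0->2,1=2] -> levels [6 6 7]
Step 4: flows [2->0,2->1] -> levels [7 7 5]
Step 5: flows [0->2,1->2] -> levels [6 6 7]
  -> period-2 cycle: step 5 state = step 3 state; never stabilizes
  -> state at step 30: (30-3) mod 2 = 1, same as step 4 -> [7 7 5]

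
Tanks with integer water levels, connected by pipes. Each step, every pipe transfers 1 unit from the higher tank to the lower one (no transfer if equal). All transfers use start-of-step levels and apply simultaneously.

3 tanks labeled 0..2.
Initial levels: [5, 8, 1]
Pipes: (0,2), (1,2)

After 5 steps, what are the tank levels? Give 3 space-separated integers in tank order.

Step 1: flows [0->2,1->2] -> levels [4 7 3]
Step 2: flows [0->2,1->2] -> levels [3 6 5]
Step 3: flows [2->0,1->2] -> levels [4 5 5]
Step 4: flows [2->0,1=2] -> levels [5 5 4]
Step 5: flows [0->2,1->2] -> levels [4 4 6]

Answer: 4 4 6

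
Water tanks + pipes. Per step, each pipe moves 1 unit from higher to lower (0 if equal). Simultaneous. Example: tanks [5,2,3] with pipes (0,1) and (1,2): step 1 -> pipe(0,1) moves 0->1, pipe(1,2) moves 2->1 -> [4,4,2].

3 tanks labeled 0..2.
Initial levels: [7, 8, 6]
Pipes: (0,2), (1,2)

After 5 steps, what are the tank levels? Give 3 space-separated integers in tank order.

Answer: 6 7 8

Derivation:
Step 1: flows [0->2,1->2] -> levels [6 7 8]
Step 2: flows [2->0,2->1] -> levels [7 8 6]
  -> period-2 cycle: step 2 state = step 0 state
  -> state at step 5: (5-0) mod 2 = 1, same as step 1 -> [6 7 8]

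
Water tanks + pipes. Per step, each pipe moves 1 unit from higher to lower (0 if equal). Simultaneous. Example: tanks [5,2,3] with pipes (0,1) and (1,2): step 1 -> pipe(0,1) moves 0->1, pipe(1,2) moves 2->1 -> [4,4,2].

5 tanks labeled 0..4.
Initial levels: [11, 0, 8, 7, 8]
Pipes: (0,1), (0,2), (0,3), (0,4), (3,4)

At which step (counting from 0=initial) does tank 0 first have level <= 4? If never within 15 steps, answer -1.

Answer: -1

Derivation:
Step 1: flows [0->1,0->2,0->3,0->4,4->3] -> levels [7 1 9 9 8]
Step 2: flows [0->1,2->0,3->0,4->0,3->4] -> levels [9 2 8 7 8]
Step 3: flows [0->1,0->2,0->3,0->4,4->3] -> levels [5 3 9 9 8]
Step 4: flows [0->1,2->0,3->0,4->0,3->4] -> levels [7 4 8 7 8]
Step 5: flows [0->1,2->0,0=3,4->0,4->3] -> levels [8 5 7 8 6]
Step 6: flows [0->1,0->2,0=3,0->4,3->4] -> levels [5 6 8 7 8]
Step 7: flows [1->0,2->0,3->0,4->0,4->3] -> levels [9 5 7 7 6]
Step 8: flows [0->1,0->2,0->3,0->4,3->4] -> levels [5 6 8 7 8]
  -> period-2 cycle (repeats step 6); tank 0 never drops to <=4
Tank 0 never reaches <=4 within 15 steps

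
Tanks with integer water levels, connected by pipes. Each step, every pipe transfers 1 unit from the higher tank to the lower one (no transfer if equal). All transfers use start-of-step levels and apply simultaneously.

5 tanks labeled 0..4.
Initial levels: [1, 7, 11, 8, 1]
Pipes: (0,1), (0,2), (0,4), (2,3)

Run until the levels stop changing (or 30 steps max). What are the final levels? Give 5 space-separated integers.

Answer: 4 6 7 5 6

Derivation:
Step 1: flows [1->0,2->0,0=4,2->3] -> levels [3 6 9 9 1]
Step 2: flows [1->0,2->0,0->4,2=3] -> levels [4 5 8 9 2]
Step 3: flows [1->0,2->0,0->4,3->2] -> levels [5 4 8 8 3]
Step 4: flows [0->1,2->0,0->4,2=3] -> levels [4 5 7 8 4]
Step 5: flows [1->0,2->0,0=4,3->2] -> levels [6 4 7 7 4]
Step 6: flows [0->1,2->0,0->4,2=3] -> levels [5 5 6 7 5]
Step 7: flows [0=1,2->0,0=4,3->2] -> levels [6 5 6 6 5]
Step 8: flows [0->1,0=2,0->4,2=3] -> levels [4 6 6 6 6]
Step 9: flows [1->0,2->0,4->0,2=3] -> levels [7 5 5 6 5]
Step 10: flows [0->1,0->2,0->4,3->2] -> levels [4 6 7 5 6]
Step 11: flows [1->0,2->0,4->0,2->3] -> levels [7 5 5 6 5]
  -> period-2 cycle: step 11 state = step 9 state; never stabilizes
  -> state at step 30: (30-9) mod 2 = 1, same as step 10 -> [4 6 7 5 6]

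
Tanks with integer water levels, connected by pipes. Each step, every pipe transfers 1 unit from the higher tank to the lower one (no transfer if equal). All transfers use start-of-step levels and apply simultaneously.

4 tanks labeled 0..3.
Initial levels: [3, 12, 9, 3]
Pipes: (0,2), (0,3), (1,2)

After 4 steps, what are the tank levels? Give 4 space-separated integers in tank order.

Step 1: flows [2->0,0=3,1->2] -> levels [4 11 9 3]
Step 2: flows [2->0,0->3,1->2] -> levels [4 10 9 4]
Step 3: flows [2->0,0=3,1->2] -> levels [5 9 9 4]
Step 4: flows [2->0,0->3,1=2] -> levels [5 9 8 5]

Answer: 5 9 8 5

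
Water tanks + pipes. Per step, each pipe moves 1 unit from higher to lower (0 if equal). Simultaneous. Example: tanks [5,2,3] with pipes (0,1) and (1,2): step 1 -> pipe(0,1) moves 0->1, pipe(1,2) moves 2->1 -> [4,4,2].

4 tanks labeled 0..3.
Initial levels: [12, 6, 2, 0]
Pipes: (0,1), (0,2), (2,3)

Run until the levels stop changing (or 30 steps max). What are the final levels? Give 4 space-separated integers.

Step 1: flows [0->1,0->2,2->3] -> levels [10 7 2 1]
Step 2: flows [0->1,0->2,2->3] -> levels [8 8 2 2]
Step 3: flows [0=1,0->2,2=3] -> levels [7 8 3 2]
Step 4: flows [1->0,0->2,2->3] -> levels [7 7 3 3]
Step 5: flows [0=1,0->2,2=3] -> levels [6 7 4 3]
Step 6: flows [1->0,0->2,2->3] -> levels [6 6 4 4]
Step 7: flows [0=1,0->2,2=3] -> levels [5 6 5 4]
Step 8: flows [1->0,0=2,2->3] -> levels [6 5 4 5]
Step 9: flows [0->1,0->2,3->2] -> levels [4 6 6 4]
Step 10: flows [1->0,2->0,2->3] -> levels [6 5 4 5]
  -> period-2 cycle: step 10 state = step 8 state; never stabilizes
  -> state at step 30: (30-8) mod 2 = 0, same as step 8 -> [6 5 4 5]

Answer: 6 5 4 5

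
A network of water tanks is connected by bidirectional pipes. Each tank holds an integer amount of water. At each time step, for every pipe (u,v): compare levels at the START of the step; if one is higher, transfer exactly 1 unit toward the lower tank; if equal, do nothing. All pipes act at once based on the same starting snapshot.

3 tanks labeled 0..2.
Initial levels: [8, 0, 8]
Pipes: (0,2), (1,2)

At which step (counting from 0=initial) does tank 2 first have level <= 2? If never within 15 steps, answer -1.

Answer: -1

Derivation:
Step 1: flows [0=2,2->1] -> levels [8 1 7]
Step 2: flows [0->2,2->1] -> levels [7 2 7]
Step 3: flows [0=2,2->1] -> levels [7 3 6]
Step 4: flows [0->2,2->1] -> levels [6 4 6]
Step 5: flows [0=2,2->1] -> levels [6 5 5]
Step 6: flows [0->2,1=2] -> levels [5 5 6]
Step 7: flows [2->0,2->1] -> levels [6 6 4]
Step 8: flows [0->2,1->2] -> levels [5 5 6]
  -> period-2 cycle (repeats step 6); tank 2 never drops to <=2
Tank 2 never reaches <=2 within 15 steps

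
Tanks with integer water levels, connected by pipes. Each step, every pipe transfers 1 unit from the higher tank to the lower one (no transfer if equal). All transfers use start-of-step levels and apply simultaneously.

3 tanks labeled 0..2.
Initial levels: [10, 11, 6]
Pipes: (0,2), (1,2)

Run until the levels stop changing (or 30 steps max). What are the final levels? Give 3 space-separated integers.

Step 1: flows [0->2,1->2] -> levels [9 10 8]
Step 2: flows [0->2,1->2] -> levels [8 9 10]
Step 3: flows [2->0,2->1] -> levels [9 10 8]
  -> period-2 cycle: step 3 state = step 1 state; never stabilizes
  -> state at step 30: (30-1) mod 2 = 1, same as step 2 -> [8 9 10]

Answer: 8 9 10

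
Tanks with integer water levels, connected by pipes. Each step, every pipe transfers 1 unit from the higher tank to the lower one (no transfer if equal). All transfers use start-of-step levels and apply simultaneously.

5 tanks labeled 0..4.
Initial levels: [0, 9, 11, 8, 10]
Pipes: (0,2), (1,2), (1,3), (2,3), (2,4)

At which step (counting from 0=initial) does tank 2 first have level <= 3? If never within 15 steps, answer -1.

Answer: -1

Derivation:
Step 1: flows [2->0,2->1,1->3,2->3,2->4] -> levels [1 9 7 10 11]
Step 2: flows [2->0,1->2,3->1,3->2,4->2] -> levels [2 9 9 8 10]
Step 3: flows [2->0,1=2,1->3,2->3,4->2] -> levels [3 8 8 10 9]
Step 4: flows [2->0,1=2,3->1,3->2,4->2] -> levels [4 9 9 8 8]
Step 5: flows [2->0,1=2,1->3,2->3,2->4] -> levels [5 8 6 10 9]
Step 6: flows [2->0,1->2,3->1,3->2,4->2] -> levels [6 8 8 8 8]
Step 7: flows [2->0,1=2,1=3,2=3,2=4] -> levels [7 8 7 8 8]
Step 8: flows [0=2,1->2,1=3,3->2,4->2] -> levels [7 7 10 7 7]
Step 9: flows [2->0,2->1,1=3,2->3,2->4] -> levels [8 8 6 8 8]
Step 10: flows [0->2,1->2,1=3,3->2,4->2] -> levels [7 7 10 7 7]
  -> period-2 cycle (repeats step 8); tank 2 never drops to <=3
Tank 2 never reaches <=3 within 15 steps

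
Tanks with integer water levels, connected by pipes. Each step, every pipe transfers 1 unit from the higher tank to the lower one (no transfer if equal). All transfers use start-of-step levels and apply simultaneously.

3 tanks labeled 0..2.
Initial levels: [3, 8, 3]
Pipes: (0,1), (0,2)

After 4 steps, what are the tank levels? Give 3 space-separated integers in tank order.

Answer: 4 5 5

Derivation:
Step 1: flows [1->0,0=2] -> levels [4 7 3]
Step 2: flows [1->0,0->2] -> levels [4 6 4]
Step 3: flows [1->0,0=2] -> levels [5 5 4]
Step 4: flows [0=1,0->2] -> levels [4 5 5]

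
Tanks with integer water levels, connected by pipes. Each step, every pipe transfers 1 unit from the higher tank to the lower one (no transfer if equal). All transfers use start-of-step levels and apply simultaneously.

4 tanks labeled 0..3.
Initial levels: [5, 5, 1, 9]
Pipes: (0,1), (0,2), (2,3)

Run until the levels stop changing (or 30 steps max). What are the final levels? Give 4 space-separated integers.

Step 1: flows [0=1,0->2,3->2] -> levels [4 5 3 8]
Step 2: flows [1->0,0->2,3->2] -> levels [4 4 5 7]
Step 3: flows [0=1,2->0,3->2] -> levels [5 4 5 6]
Step 4: flows [0->1,0=2,3->2] -> levels [4 5 6 5]
Step 5: flows [1->0,2->0,2->3] -> levels [6 4 4 6]
Step 6: flows [0->1,0->2,3->2] -> levels [4 5 6 5]
  -> period-2 cycle: step 6 state = step 4 state; never stabilizes
  -> state at step 30: (30-4) mod 2 = 0, same as step 4 -> [4 5 6 5]

Answer: 4 5 6 5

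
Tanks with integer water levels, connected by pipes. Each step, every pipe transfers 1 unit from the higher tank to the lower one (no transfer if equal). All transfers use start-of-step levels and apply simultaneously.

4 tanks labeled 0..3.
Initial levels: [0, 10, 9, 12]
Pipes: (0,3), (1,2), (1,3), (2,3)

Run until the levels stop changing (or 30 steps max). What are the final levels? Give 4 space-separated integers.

Step 1: flows [3->0,1->2,3->1,3->2] -> levels [1 10 11 9]
Step 2: flows [3->0,2->1,1->3,2->3] -> levels [2 10 9 10]
Step 3: flows [3->0,1->2,1=3,3->2] -> levels [3 9 11 8]
Step 4: flows [3->0,2->1,1->3,2->3] -> levels [4 9 9 9]
Step 5: flows [3->0,1=2,1=3,2=3] -> levels [5 9 9 8]
Step 6: flows [3->0,1=2,1->3,2->3] -> levels [6 8 8 9]
Step 7: flows [3->0,1=2,3->1,3->2] -> levels [7 9 9 6]
Step 8: flows [0->3,1=2,1->3,2->3] -> levels [6 8 8 9]
  -> period-2 cycle: step 8 state = step 6 state; never stabilizes
  -> state at step 30: (30-6) mod 2 = 0, same as step 6 -> [6 8 8 9]

Answer: 6 8 8 9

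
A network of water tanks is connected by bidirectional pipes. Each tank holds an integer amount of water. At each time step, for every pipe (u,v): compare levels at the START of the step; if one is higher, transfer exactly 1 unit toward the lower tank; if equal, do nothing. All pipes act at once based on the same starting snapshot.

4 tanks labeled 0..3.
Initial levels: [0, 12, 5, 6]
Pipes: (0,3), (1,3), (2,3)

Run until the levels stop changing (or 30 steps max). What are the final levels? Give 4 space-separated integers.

Answer: 5 6 5 7

Derivation:
Step 1: flows [3->0,1->3,3->2] -> levels [1 11 6 5]
Step 2: flows [3->0,1->3,2->3] -> levels [2 10 5 6]
Step 3: flows [3->0,1->3,3->2] -> levels [3 9 6 5]
Step 4: flows [3->0,1->3,2->3] -> levels [4 8 5 6]
Step 5: flows [3->0,1->3,3->2] -> levels [5 7 6 5]
Step 6: flows [0=3,1->3,2->3] -> levels [5 6 5 7]
Step 7: flows [3->0,3->1,3->2] -> levels [6 7 6 4]
Step 8: flows [0->3,1->3,2->3] -> levels [5 6 5 7]
  -> period-2 cycle: step 8 state = step 6 state; never stabilizes
  -> state at step 30: (30-6) mod 2 = 0, same as step 6 -> [5 6 5 7]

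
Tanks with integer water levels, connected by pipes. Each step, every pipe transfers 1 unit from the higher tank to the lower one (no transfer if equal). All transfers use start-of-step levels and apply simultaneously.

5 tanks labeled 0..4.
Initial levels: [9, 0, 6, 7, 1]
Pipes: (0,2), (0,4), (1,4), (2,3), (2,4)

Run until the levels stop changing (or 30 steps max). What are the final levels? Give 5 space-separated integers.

Step 1: flows [0->2,0->4,4->1,3->2,2->4] -> levels [7 1 7 6 2]
Step 2: flows [0=2,0->4,4->1,2->3,2->4] -> levels [6 2 5 7 3]
Step 3: flows [0->2,0->4,4->1,3->2,2->4] -> levels [4 3 6 6 4]
Step 4: flows [2->0,0=4,4->1,2=3,2->4] -> levels [5 4 4 6 4]
Step 5: flows [0->2,0->4,1=4,3->2,2=4] -> levels [3 4 6 5 5]
Step 6: flows [2->0,4->0,4->1,2->3,2->4] -> levels [5 5 3 6 4]
Step 7: flows [0->2,0->4,1->4,3->2,4->2] -> levels [3 4 6 5 5]
  -> period-2 cycle: step 7 state = step 5 state; never stabilizes
  -> state at step 30: (30-5) mod 2 = 1, same as step 6 -> [5 5 3 6 4]

Answer: 5 5 3 6 4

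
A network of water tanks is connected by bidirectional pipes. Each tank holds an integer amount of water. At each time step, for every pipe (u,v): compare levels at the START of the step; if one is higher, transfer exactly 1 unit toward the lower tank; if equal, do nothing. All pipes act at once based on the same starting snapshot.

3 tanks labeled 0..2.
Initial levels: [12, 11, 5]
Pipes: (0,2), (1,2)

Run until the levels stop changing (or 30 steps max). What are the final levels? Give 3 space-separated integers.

Step 1: flows [0->2,1->2] -> levels [11 10 7]
Step 2: flows [0->2,1->2] -> levels [10 9 9]
Step 3: flows [0->2,1=2] -> levels [9 9 10]
Step 4: flows [2->0,2->1] -> levels [10 10 8]
Step 5: flows [0->2,1->2] -> levels [9 9 10]
  -> period-2 cycle: step 5 state = step 3 state; never stabilizes
  -> state at step 30: (30-3) mod 2 = 1, same as step 4 -> [10 10 8]

Answer: 10 10 8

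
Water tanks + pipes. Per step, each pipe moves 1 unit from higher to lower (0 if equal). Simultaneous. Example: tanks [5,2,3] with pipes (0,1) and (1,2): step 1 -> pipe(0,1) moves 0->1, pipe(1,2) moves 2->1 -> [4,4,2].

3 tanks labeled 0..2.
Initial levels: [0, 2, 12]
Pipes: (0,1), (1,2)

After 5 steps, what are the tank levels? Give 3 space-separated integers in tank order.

Answer: 3 4 7

Derivation:
Step 1: flows [1->0,2->1] -> levels [1 2 11]
Step 2: flows [1->0,2->1] -> levels [2 2 10]
Step 3: flows [0=1,2->1] -> levels [2 3 9]
Step 4: flows [1->0,2->1] -> levels [3 3 8]
Step 5: flows [0=1,2->1] -> levels [3 4 7]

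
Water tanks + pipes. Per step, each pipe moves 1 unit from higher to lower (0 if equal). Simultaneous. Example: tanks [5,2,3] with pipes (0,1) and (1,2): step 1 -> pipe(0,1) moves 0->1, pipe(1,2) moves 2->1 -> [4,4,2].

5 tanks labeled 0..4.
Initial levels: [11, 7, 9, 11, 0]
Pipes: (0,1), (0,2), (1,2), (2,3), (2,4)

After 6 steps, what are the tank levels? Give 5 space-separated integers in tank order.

Step 1: flows [0->1,0->2,2->1,3->2,2->4] -> levels [9 9 9 10 1]
Step 2: flows [0=1,0=2,1=2,3->2,2->4] -> levels [9 9 9 9 2]
Step 3: flows [0=1,0=2,1=2,2=3,2->4] -> levels [9 9 8 9 3]
Step 4: flows [0=1,0->2,1->2,3->2,2->4] -> levels [8 8 10 8 4]
Step 5: flows [0=1,2->0,2->1,2->3,2->4] -> levels [9 9 6 9 5]
Step 6: flows [0=1,0->2,1->2,3->2,2->4] -> levels [8 8 8 8 6]

Answer: 8 8 8 8 6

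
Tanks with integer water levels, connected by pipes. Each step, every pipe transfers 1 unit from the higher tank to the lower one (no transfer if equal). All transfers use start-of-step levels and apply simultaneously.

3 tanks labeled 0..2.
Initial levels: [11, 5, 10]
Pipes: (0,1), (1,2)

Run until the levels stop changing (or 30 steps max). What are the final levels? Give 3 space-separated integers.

Step 1: flows [0->1,2->1] -> levels [10 7 9]
Step 2: flows [0->1,2->1] -> levels [9 9 8]
Step 3: flows [0=1,1->2] -> levels [9 8 9]
Step 4: flows [0->1,2->1] -> levels [8 10 8]
Step 5: flows [1->0,1->2] -> levels [9 8 9]
  -> period-2 cycle: step 5 state = step 3 state; never stabilizes
  -> state at step 30: (30-3) mod 2 = 1, same as step 4 -> [8 10 8]

Answer: 8 10 8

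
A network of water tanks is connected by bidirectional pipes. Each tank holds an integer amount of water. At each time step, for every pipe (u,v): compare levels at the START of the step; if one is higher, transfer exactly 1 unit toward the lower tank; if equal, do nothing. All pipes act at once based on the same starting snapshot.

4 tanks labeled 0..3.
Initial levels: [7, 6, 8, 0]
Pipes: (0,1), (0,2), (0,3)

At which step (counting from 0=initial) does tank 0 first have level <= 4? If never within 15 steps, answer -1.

Step 1: flows [0->1,2->0,0->3] -> levels [6 7 7 1]
Step 2: flows [1->0,2->0,0->3] -> levels [7 6 6 2]
Step 3: flows [0->1,0->2,0->3] -> levels [4 7 7 3]
Tank 0 first reaches <=4 at step 3

Answer: 3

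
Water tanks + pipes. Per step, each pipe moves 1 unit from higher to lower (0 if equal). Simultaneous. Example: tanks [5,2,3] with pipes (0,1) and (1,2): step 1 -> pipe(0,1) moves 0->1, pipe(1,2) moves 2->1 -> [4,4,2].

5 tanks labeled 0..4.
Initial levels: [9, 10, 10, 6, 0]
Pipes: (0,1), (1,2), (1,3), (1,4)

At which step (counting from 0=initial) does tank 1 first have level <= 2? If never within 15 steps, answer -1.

Step 1: flows [1->0,1=2,1->3,1->4] -> levels [10 7 10 7 1]
Step 2: flows [0->1,2->1,1=3,1->4] -> levels [9 8 9 7 2]
Step 3: flows [0->1,2->1,1->3,1->4] -> levels [8 8 8 8 3]
Step 4: flows [0=1,1=2,1=3,1->4] -> levels [8 7 8 8 4]
Step 5: flows [0->1,2->1,3->1,1->4] -> levels [7 9 7 7 5]
Step 6: flows [1->0,1->2,1->3,1->4] -> levels [8 5 8 8 6]
Step 7: flows [0->1,2->1,3->1,4->1] -> levels [7 9 7 7 5]
  -> period-2 cycle (repeats step 5); tank 1 never drops to <=2
Tank 1 never reaches <=2 within 15 steps

Answer: -1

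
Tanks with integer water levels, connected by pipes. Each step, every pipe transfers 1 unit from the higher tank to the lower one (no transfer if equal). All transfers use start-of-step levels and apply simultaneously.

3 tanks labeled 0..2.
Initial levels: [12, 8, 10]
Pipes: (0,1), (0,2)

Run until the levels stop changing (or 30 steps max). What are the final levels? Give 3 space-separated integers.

Answer: 10 10 10

Derivation:
Step 1: flows [0->1,0->2] -> levels [10 9 11]
Step 2: flows [0->1,2->0] -> levels [10 10 10]
Step 3: flows [0=1,0=2] -> levels [10 10 10]
  -> stable (no change)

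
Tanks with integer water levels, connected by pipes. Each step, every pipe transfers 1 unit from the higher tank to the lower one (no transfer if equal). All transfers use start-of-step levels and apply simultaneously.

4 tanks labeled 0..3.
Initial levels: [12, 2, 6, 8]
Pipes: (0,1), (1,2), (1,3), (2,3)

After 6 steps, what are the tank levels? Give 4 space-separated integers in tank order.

Answer: 8 6 7 7

Derivation:
Step 1: flows [0->1,2->1,3->1,3->2] -> levels [11 5 6 6]
Step 2: flows [0->1,2->1,3->1,2=3] -> levels [10 8 5 5]
Step 3: flows [0->1,1->2,1->3,2=3] -> levels [9 7 6 6]
Step 4: flows [0->1,1->2,1->3,2=3] -> levels [8 6 7 7]
Step 5: flows [0->1,2->1,3->1,2=3] -> levels [7 9 6 6]
Step 6: flows [1->0,1->2,1->3,2=3] -> levels [8 6 7 7]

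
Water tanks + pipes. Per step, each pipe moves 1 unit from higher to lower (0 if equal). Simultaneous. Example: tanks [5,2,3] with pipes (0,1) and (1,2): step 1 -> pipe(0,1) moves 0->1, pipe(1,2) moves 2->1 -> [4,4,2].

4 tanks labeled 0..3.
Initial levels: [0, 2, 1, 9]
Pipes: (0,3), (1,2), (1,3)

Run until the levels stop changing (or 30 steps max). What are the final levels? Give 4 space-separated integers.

Step 1: flows [3->0,1->2,3->1] -> levels [1 2 2 7]
Step 2: flows [3->0,1=2,3->1] -> levels [2 3 2 5]
Step 3: flows [3->0,1->2,3->1] -> levels [3 3 3 3]
Step 4: flows [0=3,1=2,1=3] -> levels [3 3 3 3]
  -> stable (no change)

Answer: 3 3 3 3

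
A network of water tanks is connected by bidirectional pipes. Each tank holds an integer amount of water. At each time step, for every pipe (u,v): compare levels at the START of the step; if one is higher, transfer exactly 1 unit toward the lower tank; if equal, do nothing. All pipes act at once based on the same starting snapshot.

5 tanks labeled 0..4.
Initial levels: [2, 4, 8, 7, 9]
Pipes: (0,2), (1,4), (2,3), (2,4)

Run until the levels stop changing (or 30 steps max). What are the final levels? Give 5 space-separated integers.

Step 1: flows [2->0,4->1,2->3,4->2] -> levels [3 5 7 8 7]
Step 2: flows [2->0,4->1,3->2,2=4] -> levels [4 6 7 7 6]
Step 3: flows [2->0,1=4,2=3,2->4] -> levels [5 6 5 7 7]
Step 4: flows [0=2,4->1,3->2,4->2] -> levels [5 7 7 6 5]
Step 5: flows [2->0,1->4,2->3,2->4] -> levels [6 6 4 7 7]
Step 6: flows [0->2,4->1,3->2,4->2] -> levels [5 7 7 6 5]
  -> period-2 cycle: step 6 state = step 4 state; never stabilizes
  -> state at step 30: (30-4) mod 2 = 0, same as step 4 -> [5 7 7 6 5]

Answer: 5 7 7 6 5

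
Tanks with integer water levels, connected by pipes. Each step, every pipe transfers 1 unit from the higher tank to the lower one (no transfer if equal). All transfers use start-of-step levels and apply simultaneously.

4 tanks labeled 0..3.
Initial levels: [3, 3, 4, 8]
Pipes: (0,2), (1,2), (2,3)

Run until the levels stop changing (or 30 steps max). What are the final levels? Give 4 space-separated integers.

Step 1: flows [2->0,2->1,3->2] -> levels [4 4 3 7]
Step 2: flows [0->2,1->2,3->2] -> levels [3 3 6 6]
Step 3: flows [2->0,2->1,2=3] -> levels [4 4 4 6]
Step 4: flows [0=2,1=2,3->2] -> levels [4 4 5 5]
Step 5: flows [2->0,2->1,2=3] -> levels [5 5 3 5]
Step 6: flows [0->2,1->2,3->2] -> levels [4 4 6 4]
Step 7: flows [2->0,2->1,2->3] -> levels [5 5 3 5]
  -> period-2 cycle: step 7 state = step 5 state; never stabilizes
  -> state at step 30: (30-5) mod 2 = 1, same as step 6 -> [4 4 6 4]

Answer: 4 4 6 4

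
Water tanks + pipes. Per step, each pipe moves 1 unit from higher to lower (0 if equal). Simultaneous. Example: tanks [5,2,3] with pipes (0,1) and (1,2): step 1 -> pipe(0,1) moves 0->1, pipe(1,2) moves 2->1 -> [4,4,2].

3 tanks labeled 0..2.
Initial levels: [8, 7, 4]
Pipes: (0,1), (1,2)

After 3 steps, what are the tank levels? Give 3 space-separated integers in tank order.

Answer: 6 7 6

Derivation:
Step 1: flows [0->1,1->2] -> levels [7 7 5]
Step 2: flows [0=1,1->2] -> levels [7 6 6]
Step 3: flows [0->1,1=2] -> levels [6 7 6]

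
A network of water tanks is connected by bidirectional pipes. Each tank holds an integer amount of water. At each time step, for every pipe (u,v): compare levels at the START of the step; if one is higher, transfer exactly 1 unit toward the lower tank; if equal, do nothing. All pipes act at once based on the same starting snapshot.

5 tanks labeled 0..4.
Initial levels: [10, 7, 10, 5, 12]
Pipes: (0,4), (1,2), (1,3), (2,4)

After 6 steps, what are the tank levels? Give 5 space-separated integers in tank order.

Step 1: flows [4->0,2->1,1->3,4->2] -> levels [11 7 10 6 10]
Step 2: flows [0->4,2->1,1->3,2=4] -> levels [10 7 9 7 11]
Step 3: flows [4->0,2->1,1=3,4->2] -> levels [11 8 9 7 9]
Step 4: flows [0->4,2->1,1->3,2=4] -> levels [10 8 8 8 10]
Step 5: flows [0=4,1=2,1=3,4->2] -> levels [10 8 9 8 9]
Step 6: flows [0->4,2->1,1=3,2=4] -> levels [9 9 8 8 10]

Answer: 9 9 8 8 10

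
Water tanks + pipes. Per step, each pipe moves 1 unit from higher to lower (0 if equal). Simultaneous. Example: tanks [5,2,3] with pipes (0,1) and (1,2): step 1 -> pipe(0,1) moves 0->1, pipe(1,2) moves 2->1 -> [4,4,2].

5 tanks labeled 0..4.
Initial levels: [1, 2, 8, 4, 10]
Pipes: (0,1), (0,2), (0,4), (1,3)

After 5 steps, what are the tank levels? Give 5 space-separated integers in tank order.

Step 1: flows [1->0,2->0,4->0,3->1] -> levels [4 2 7 3 9]
Step 2: flows [0->1,2->0,4->0,3->1] -> levels [5 4 6 2 8]
Step 3: flows [0->1,2->0,4->0,1->3] -> levels [6 4 5 3 7]
Step 4: flows [0->1,0->2,4->0,1->3] -> levels [5 4 6 4 6]
Step 5: flows [0->1,2->0,4->0,1=3] -> levels [6 5 5 4 5]

Answer: 6 5 5 4 5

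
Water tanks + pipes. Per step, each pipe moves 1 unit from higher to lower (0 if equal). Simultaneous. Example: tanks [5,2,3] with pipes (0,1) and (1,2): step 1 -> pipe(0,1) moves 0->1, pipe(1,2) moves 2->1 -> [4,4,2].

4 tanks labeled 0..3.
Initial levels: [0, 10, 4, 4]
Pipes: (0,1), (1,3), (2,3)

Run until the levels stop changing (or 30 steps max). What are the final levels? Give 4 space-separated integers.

Answer: 4 5 5 4

Derivation:
Step 1: flows [1->0,1->3,2=3] -> levels [1 8 4 5]
Step 2: flows [1->0,1->3,3->2] -> levels [2 6 5 5]
Step 3: flows [1->0,1->3,2=3] -> levels [3 4 5 6]
Step 4: flows [1->0,3->1,3->2] -> levels [4 4 6 4]
Step 5: flows [0=1,1=3,2->3] -> levels [4 4 5 5]
Step 6: flows [0=1,3->1,2=3] -> levels [4 5 5 4]
Step 7: flows [1->0,1->3,2->3] -> levels [5 3 4 6]
Step 8: flows [0->1,3->1,3->2] -> levels [4 5 5 4]
  -> period-2 cycle: step 8 state = step 6 state; never stabilizes
  -> state at step 30: (30-6) mod 2 = 0, same as step 6 -> [4 5 5 4]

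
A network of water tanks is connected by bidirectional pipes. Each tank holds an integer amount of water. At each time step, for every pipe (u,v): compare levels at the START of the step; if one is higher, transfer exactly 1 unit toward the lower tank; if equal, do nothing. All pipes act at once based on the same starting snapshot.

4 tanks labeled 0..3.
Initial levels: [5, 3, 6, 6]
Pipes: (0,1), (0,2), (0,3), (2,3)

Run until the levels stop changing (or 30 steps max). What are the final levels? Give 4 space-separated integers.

Answer: 3 5 6 6

Derivation:
Step 1: flows [0->1,2->0,3->0,2=3] -> levels [6 4 5 5]
Step 2: flows [0->1,0->2,0->3,2=3] -> levels [3 5 6 6]
Step 3: flows [1->0,2->0,3->0,2=3] -> levels [6 4 5 5]
  -> period-2 cycle: step 3 state = step 1 state; never stabilizes
  -> state at step 30: (30-1) mod 2 = 1, same as step 2 -> [3 5 6 6]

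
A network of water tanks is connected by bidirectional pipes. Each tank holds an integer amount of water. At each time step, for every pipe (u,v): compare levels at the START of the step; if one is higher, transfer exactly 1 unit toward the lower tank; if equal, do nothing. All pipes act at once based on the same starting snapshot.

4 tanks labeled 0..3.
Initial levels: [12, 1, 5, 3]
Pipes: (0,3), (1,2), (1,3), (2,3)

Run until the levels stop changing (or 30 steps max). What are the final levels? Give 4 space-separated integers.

Step 1: flows [0->3,2->1,3->1,2->3] -> levels [11 3 3 4]
Step 2: flows [0->3,1=2,3->1,3->2] -> levels [10 4 4 3]
Step 3: flows [0->3,1=2,1->3,2->3] -> levels [9 3 3 6]
Step 4: flows [0->3,1=2,3->1,3->2] -> levels [8 4 4 5]
Step 5: flows [0->3,1=2,3->1,3->2] -> levels [7 5 5 4]
Step 6: flows [0->3,1=2,1->3,2->3] -> levels [6 4 4 7]
Step 7: flows [3->0,1=2,3->1,3->2] -> levels [7 5 5 4]
  -> period-2 cycle: step 7 state = step 5 state; never stabilizes
  -> state at step 30: (30-5) mod 2 = 1, same as step 6 -> [6 4 4 7]

Answer: 6 4 4 7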